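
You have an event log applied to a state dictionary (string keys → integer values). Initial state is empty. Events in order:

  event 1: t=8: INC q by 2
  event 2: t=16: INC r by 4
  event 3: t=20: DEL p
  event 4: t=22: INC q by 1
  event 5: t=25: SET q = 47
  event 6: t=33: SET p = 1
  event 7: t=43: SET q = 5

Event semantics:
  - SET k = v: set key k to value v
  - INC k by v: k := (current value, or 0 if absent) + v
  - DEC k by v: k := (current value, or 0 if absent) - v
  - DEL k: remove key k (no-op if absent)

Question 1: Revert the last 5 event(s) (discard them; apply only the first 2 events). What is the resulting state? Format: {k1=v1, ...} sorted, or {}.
Keep first 2 events (discard last 5):
  after event 1 (t=8: INC q by 2): {q=2}
  after event 2 (t=16: INC r by 4): {q=2, r=4}

Answer: {q=2, r=4}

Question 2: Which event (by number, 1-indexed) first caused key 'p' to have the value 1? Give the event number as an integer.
Looking for first event where p becomes 1:
  event 6: p (absent) -> 1  <-- first match

Answer: 6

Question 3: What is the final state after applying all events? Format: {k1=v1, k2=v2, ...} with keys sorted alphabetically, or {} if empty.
Answer: {p=1, q=5, r=4}

Derivation:
  after event 1 (t=8: INC q by 2): {q=2}
  after event 2 (t=16: INC r by 4): {q=2, r=4}
  after event 3 (t=20: DEL p): {q=2, r=4}
  after event 4 (t=22: INC q by 1): {q=3, r=4}
  after event 5 (t=25: SET q = 47): {q=47, r=4}
  after event 6 (t=33: SET p = 1): {p=1, q=47, r=4}
  after event 7 (t=43: SET q = 5): {p=1, q=5, r=4}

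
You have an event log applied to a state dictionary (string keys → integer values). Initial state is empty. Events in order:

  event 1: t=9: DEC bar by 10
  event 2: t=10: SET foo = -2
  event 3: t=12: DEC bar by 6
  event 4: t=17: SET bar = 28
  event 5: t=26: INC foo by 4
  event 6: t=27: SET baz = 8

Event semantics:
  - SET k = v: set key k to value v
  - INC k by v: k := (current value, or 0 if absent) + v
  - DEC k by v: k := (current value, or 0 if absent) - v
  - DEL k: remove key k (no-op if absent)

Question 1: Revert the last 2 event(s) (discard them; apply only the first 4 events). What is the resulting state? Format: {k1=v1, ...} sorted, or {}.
Answer: {bar=28, foo=-2}

Derivation:
Keep first 4 events (discard last 2):
  after event 1 (t=9: DEC bar by 10): {bar=-10}
  after event 2 (t=10: SET foo = -2): {bar=-10, foo=-2}
  after event 3 (t=12: DEC bar by 6): {bar=-16, foo=-2}
  after event 4 (t=17: SET bar = 28): {bar=28, foo=-2}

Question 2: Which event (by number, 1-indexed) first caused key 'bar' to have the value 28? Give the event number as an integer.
Answer: 4

Derivation:
Looking for first event where bar becomes 28:
  event 1: bar = -10
  event 2: bar = -10
  event 3: bar = -16
  event 4: bar -16 -> 28  <-- first match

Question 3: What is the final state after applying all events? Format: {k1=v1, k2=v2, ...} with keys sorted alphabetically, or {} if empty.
Answer: {bar=28, baz=8, foo=2}

Derivation:
  after event 1 (t=9: DEC bar by 10): {bar=-10}
  after event 2 (t=10: SET foo = -2): {bar=-10, foo=-2}
  after event 3 (t=12: DEC bar by 6): {bar=-16, foo=-2}
  after event 4 (t=17: SET bar = 28): {bar=28, foo=-2}
  after event 5 (t=26: INC foo by 4): {bar=28, foo=2}
  after event 6 (t=27: SET baz = 8): {bar=28, baz=8, foo=2}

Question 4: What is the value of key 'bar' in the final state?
Answer: 28

Derivation:
Track key 'bar' through all 6 events:
  event 1 (t=9: DEC bar by 10): bar (absent) -> -10
  event 2 (t=10: SET foo = -2): bar unchanged
  event 3 (t=12: DEC bar by 6): bar -10 -> -16
  event 4 (t=17: SET bar = 28): bar -16 -> 28
  event 5 (t=26: INC foo by 4): bar unchanged
  event 6 (t=27: SET baz = 8): bar unchanged
Final: bar = 28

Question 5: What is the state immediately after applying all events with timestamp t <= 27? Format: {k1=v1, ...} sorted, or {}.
Answer: {bar=28, baz=8, foo=2}

Derivation:
Apply events with t <= 27 (6 events):
  after event 1 (t=9: DEC bar by 10): {bar=-10}
  after event 2 (t=10: SET foo = -2): {bar=-10, foo=-2}
  after event 3 (t=12: DEC bar by 6): {bar=-16, foo=-2}
  after event 4 (t=17: SET bar = 28): {bar=28, foo=-2}
  after event 5 (t=26: INC foo by 4): {bar=28, foo=2}
  after event 6 (t=27: SET baz = 8): {bar=28, baz=8, foo=2}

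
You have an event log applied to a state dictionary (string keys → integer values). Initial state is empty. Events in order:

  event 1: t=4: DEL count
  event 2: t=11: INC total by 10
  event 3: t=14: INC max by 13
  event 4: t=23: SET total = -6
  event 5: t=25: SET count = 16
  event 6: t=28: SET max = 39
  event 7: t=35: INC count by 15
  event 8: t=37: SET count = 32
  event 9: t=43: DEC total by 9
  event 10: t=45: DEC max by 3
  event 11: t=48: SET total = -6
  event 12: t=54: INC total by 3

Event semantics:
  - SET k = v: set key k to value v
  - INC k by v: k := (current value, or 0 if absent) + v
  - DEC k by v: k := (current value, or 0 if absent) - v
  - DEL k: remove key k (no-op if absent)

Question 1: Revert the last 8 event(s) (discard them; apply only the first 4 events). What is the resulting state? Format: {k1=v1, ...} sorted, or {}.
Keep first 4 events (discard last 8):
  after event 1 (t=4: DEL count): {}
  after event 2 (t=11: INC total by 10): {total=10}
  after event 3 (t=14: INC max by 13): {max=13, total=10}
  after event 4 (t=23: SET total = -6): {max=13, total=-6}

Answer: {max=13, total=-6}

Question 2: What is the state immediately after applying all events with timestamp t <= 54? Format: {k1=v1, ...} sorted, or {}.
Apply events with t <= 54 (12 events):
  after event 1 (t=4: DEL count): {}
  after event 2 (t=11: INC total by 10): {total=10}
  after event 3 (t=14: INC max by 13): {max=13, total=10}
  after event 4 (t=23: SET total = -6): {max=13, total=-6}
  after event 5 (t=25: SET count = 16): {count=16, max=13, total=-6}
  after event 6 (t=28: SET max = 39): {count=16, max=39, total=-6}
  after event 7 (t=35: INC count by 15): {count=31, max=39, total=-6}
  after event 8 (t=37: SET count = 32): {count=32, max=39, total=-6}
  after event 9 (t=43: DEC total by 9): {count=32, max=39, total=-15}
  after event 10 (t=45: DEC max by 3): {count=32, max=36, total=-15}
  after event 11 (t=48: SET total = -6): {count=32, max=36, total=-6}
  after event 12 (t=54: INC total by 3): {count=32, max=36, total=-3}

Answer: {count=32, max=36, total=-3}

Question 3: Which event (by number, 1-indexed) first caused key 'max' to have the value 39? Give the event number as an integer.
Looking for first event where max becomes 39:
  event 3: max = 13
  event 4: max = 13
  event 5: max = 13
  event 6: max 13 -> 39  <-- first match

Answer: 6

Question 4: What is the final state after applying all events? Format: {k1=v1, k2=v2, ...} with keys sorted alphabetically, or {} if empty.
  after event 1 (t=4: DEL count): {}
  after event 2 (t=11: INC total by 10): {total=10}
  after event 3 (t=14: INC max by 13): {max=13, total=10}
  after event 4 (t=23: SET total = -6): {max=13, total=-6}
  after event 5 (t=25: SET count = 16): {count=16, max=13, total=-6}
  after event 6 (t=28: SET max = 39): {count=16, max=39, total=-6}
  after event 7 (t=35: INC count by 15): {count=31, max=39, total=-6}
  after event 8 (t=37: SET count = 32): {count=32, max=39, total=-6}
  after event 9 (t=43: DEC total by 9): {count=32, max=39, total=-15}
  after event 10 (t=45: DEC max by 3): {count=32, max=36, total=-15}
  after event 11 (t=48: SET total = -6): {count=32, max=36, total=-6}
  after event 12 (t=54: INC total by 3): {count=32, max=36, total=-3}

Answer: {count=32, max=36, total=-3}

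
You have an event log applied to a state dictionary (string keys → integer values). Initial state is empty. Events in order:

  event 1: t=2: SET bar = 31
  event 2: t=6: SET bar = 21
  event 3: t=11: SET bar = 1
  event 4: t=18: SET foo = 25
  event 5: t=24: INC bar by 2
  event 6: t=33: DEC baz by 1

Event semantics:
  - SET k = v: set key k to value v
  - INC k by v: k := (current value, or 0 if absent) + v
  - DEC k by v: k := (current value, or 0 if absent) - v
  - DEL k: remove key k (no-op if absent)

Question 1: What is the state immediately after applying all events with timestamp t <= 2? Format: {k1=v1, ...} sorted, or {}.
Apply events with t <= 2 (1 events):
  after event 1 (t=2: SET bar = 31): {bar=31}

Answer: {bar=31}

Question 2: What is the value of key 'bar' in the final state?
Answer: 3

Derivation:
Track key 'bar' through all 6 events:
  event 1 (t=2: SET bar = 31): bar (absent) -> 31
  event 2 (t=6: SET bar = 21): bar 31 -> 21
  event 3 (t=11: SET bar = 1): bar 21 -> 1
  event 4 (t=18: SET foo = 25): bar unchanged
  event 5 (t=24: INC bar by 2): bar 1 -> 3
  event 6 (t=33: DEC baz by 1): bar unchanged
Final: bar = 3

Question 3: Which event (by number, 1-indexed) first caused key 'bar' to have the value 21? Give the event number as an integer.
Answer: 2

Derivation:
Looking for first event where bar becomes 21:
  event 1: bar = 31
  event 2: bar 31 -> 21  <-- first match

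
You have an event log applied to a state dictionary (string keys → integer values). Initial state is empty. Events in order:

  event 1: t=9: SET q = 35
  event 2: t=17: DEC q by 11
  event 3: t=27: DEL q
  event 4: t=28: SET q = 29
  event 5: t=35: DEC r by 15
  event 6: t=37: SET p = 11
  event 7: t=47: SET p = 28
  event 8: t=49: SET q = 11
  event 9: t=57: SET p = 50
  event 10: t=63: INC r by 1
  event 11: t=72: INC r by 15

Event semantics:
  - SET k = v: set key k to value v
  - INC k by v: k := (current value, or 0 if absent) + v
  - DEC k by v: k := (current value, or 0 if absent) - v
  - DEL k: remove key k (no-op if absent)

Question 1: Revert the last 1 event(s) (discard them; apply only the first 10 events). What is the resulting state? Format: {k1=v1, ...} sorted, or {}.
Answer: {p=50, q=11, r=-14}

Derivation:
Keep first 10 events (discard last 1):
  after event 1 (t=9: SET q = 35): {q=35}
  after event 2 (t=17: DEC q by 11): {q=24}
  after event 3 (t=27: DEL q): {}
  after event 4 (t=28: SET q = 29): {q=29}
  after event 5 (t=35: DEC r by 15): {q=29, r=-15}
  after event 6 (t=37: SET p = 11): {p=11, q=29, r=-15}
  after event 7 (t=47: SET p = 28): {p=28, q=29, r=-15}
  after event 8 (t=49: SET q = 11): {p=28, q=11, r=-15}
  after event 9 (t=57: SET p = 50): {p=50, q=11, r=-15}
  after event 10 (t=63: INC r by 1): {p=50, q=11, r=-14}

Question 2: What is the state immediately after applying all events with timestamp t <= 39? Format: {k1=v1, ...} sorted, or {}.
Apply events with t <= 39 (6 events):
  after event 1 (t=9: SET q = 35): {q=35}
  after event 2 (t=17: DEC q by 11): {q=24}
  after event 3 (t=27: DEL q): {}
  after event 4 (t=28: SET q = 29): {q=29}
  after event 5 (t=35: DEC r by 15): {q=29, r=-15}
  after event 6 (t=37: SET p = 11): {p=11, q=29, r=-15}

Answer: {p=11, q=29, r=-15}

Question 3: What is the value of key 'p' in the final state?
Track key 'p' through all 11 events:
  event 1 (t=9: SET q = 35): p unchanged
  event 2 (t=17: DEC q by 11): p unchanged
  event 3 (t=27: DEL q): p unchanged
  event 4 (t=28: SET q = 29): p unchanged
  event 5 (t=35: DEC r by 15): p unchanged
  event 6 (t=37: SET p = 11): p (absent) -> 11
  event 7 (t=47: SET p = 28): p 11 -> 28
  event 8 (t=49: SET q = 11): p unchanged
  event 9 (t=57: SET p = 50): p 28 -> 50
  event 10 (t=63: INC r by 1): p unchanged
  event 11 (t=72: INC r by 15): p unchanged
Final: p = 50

Answer: 50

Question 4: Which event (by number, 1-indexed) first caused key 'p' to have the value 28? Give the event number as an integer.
Looking for first event where p becomes 28:
  event 6: p = 11
  event 7: p 11 -> 28  <-- first match

Answer: 7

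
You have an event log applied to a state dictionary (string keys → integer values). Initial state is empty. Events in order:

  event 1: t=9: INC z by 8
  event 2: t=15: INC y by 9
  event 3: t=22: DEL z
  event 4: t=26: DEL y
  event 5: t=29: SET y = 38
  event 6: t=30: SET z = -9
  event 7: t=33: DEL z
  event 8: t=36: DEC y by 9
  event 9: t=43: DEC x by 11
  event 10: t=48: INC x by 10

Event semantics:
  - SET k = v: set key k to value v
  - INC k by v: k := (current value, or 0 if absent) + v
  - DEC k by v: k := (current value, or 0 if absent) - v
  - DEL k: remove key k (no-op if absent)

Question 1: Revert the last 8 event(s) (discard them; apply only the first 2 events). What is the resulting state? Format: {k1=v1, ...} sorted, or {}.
Keep first 2 events (discard last 8):
  after event 1 (t=9: INC z by 8): {z=8}
  after event 2 (t=15: INC y by 9): {y=9, z=8}

Answer: {y=9, z=8}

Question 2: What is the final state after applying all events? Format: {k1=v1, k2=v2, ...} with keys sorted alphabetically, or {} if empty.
Answer: {x=-1, y=29}

Derivation:
  after event 1 (t=9: INC z by 8): {z=8}
  after event 2 (t=15: INC y by 9): {y=9, z=8}
  after event 3 (t=22: DEL z): {y=9}
  after event 4 (t=26: DEL y): {}
  after event 5 (t=29: SET y = 38): {y=38}
  after event 6 (t=30: SET z = -9): {y=38, z=-9}
  after event 7 (t=33: DEL z): {y=38}
  after event 8 (t=36: DEC y by 9): {y=29}
  after event 9 (t=43: DEC x by 11): {x=-11, y=29}
  after event 10 (t=48: INC x by 10): {x=-1, y=29}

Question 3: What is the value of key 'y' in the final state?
Answer: 29

Derivation:
Track key 'y' through all 10 events:
  event 1 (t=9: INC z by 8): y unchanged
  event 2 (t=15: INC y by 9): y (absent) -> 9
  event 3 (t=22: DEL z): y unchanged
  event 4 (t=26: DEL y): y 9 -> (absent)
  event 5 (t=29: SET y = 38): y (absent) -> 38
  event 6 (t=30: SET z = -9): y unchanged
  event 7 (t=33: DEL z): y unchanged
  event 8 (t=36: DEC y by 9): y 38 -> 29
  event 9 (t=43: DEC x by 11): y unchanged
  event 10 (t=48: INC x by 10): y unchanged
Final: y = 29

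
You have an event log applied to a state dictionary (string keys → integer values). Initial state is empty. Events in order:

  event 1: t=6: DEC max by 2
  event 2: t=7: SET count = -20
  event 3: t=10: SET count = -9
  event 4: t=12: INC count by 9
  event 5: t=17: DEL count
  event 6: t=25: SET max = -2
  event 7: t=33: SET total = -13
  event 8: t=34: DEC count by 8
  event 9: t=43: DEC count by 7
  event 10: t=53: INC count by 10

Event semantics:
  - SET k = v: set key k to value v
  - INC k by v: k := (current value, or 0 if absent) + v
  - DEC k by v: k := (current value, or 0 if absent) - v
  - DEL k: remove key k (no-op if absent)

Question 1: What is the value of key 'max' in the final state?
Track key 'max' through all 10 events:
  event 1 (t=6: DEC max by 2): max (absent) -> -2
  event 2 (t=7: SET count = -20): max unchanged
  event 3 (t=10: SET count = -9): max unchanged
  event 4 (t=12: INC count by 9): max unchanged
  event 5 (t=17: DEL count): max unchanged
  event 6 (t=25: SET max = -2): max -2 -> -2
  event 7 (t=33: SET total = -13): max unchanged
  event 8 (t=34: DEC count by 8): max unchanged
  event 9 (t=43: DEC count by 7): max unchanged
  event 10 (t=53: INC count by 10): max unchanged
Final: max = -2

Answer: -2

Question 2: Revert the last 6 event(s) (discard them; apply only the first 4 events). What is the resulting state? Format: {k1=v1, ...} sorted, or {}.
Keep first 4 events (discard last 6):
  after event 1 (t=6: DEC max by 2): {max=-2}
  after event 2 (t=7: SET count = -20): {count=-20, max=-2}
  after event 3 (t=10: SET count = -9): {count=-9, max=-2}
  after event 4 (t=12: INC count by 9): {count=0, max=-2}

Answer: {count=0, max=-2}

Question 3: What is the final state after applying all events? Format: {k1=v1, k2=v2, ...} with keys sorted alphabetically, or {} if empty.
  after event 1 (t=6: DEC max by 2): {max=-2}
  after event 2 (t=7: SET count = -20): {count=-20, max=-2}
  after event 3 (t=10: SET count = -9): {count=-9, max=-2}
  after event 4 (t=12: INC count by 9): {count=0, max=-2}
  after event 5 (t=17: DEL count): {max=-2}
  after event 6 (t=25: SET max = -2): {max=-2}
  after event 7 (t=33: SET total = -13): {max=-2, total=-13}
  after event 8 (t=34: DEC count by 8): {count=-8, max=-2, total=-13}
  after event 9 (t=43: DEC count by 7): {count=-15, max=-2, total=-13}
  after event 10 (t=53: INC count by 10): {count=-5, max=-2, total=-13}

Answer: {count=-5, max=-2, total=-13}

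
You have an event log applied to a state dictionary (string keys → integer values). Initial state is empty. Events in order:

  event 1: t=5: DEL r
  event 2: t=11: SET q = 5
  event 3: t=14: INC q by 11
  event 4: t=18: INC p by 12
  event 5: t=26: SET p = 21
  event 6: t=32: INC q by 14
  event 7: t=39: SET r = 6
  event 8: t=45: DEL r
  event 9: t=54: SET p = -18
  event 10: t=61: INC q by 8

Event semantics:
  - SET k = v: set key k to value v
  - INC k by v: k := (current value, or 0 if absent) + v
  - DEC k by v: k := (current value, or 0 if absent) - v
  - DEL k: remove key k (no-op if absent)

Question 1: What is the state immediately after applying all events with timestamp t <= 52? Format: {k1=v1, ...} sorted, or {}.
Answer: {p=21, q=30}

Derivation:
Apply events with t <= 52 (8 events):
  after event 1 (t=5: DEL r): {}
  after event 2 (t=11: SET q = 5): {q=5}
  after event 3 (t=14: INC q by 11): {q=16}
  after event 4 (t=18: INC p by 12): {p=12, q=16}
  after event 5 (t=26: SET p = 21): {p=21, q=16}
  after event 6 (t=32: INC q by 14): {p=21, q=30}
  after event 7 (t=39: SET r = 6): {p=21, q=30, r=6}
  after event 8 (t=45: DEL r): {p=21, q=30}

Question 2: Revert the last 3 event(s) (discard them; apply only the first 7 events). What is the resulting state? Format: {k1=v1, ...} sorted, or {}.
Keep first 7 events (discard last 3):
  after event 1 (t=5: DEL r): {}
  after event 2 (t=11: SET q = 5): {q=5}
  after event 3 (t=14: INC q by 11): {q=16}
  after event 4 (t=18: INC p by 12): {p=12, q=16}
  after event 5 (t=26: SET p = 21): {p=21, q=16}
  after event 6 (t=32: INC q by 14): {p=21, q=30}
  after event 7 (t=39: SET r = 6): {p=21, q=30, r=6}

Answer: {p=21, q=30, r=6}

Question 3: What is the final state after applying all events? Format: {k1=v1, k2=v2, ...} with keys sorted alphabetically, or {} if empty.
Answer: {p=-18, q=38}

Derivation:
  after event 1 (t=5: DEL r): {}
  after event 2 (t=11: SET q = 5): {q=5}
  after event 3 (t=14: INC q by 11): {q=16}
  after event 4 (t=18: INC p by 12): {p=12, q=16}
  after event 5 (t=26: SET p = 21): {p=21, q=16}
  after event 6 (t=32: INC q by 14): {p=21, q=30}
  after event 7 (t=39: SET r = 6): {p=21, q=30, r=6}
  after event 8 (t=45: DEL r): {p=21, q=30}
  after event 9 (t=54: SET p = -18): {p=-18, q=30}
  after event 10 (t=61: INC q by 8): {p=-18, q=38}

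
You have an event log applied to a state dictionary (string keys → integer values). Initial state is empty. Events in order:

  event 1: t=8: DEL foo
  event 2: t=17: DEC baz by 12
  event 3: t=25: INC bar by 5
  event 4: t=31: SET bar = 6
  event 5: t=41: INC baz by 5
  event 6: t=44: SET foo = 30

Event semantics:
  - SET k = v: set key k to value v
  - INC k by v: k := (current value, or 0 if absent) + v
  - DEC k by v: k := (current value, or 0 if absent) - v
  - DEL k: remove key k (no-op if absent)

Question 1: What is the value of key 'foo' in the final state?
Answer: 30

Derivation:
Track key 'foo' through all 6 events:
  event 1 (t=8: DEL foo): foo (absent) -> (absent)
  event 2 (t=17: DEC baz by 12): foo unchanged
  event 3 (t=25: INC bar by 5): foo unchanged
  event 4 (t=31: SET bar = 6): foo unchanged
  event 5 (t=41: INC baz by 5): foo unchanged
  event 6 (t=44: SET foo = 30): foo (absent) -> 30
Final: foo = 30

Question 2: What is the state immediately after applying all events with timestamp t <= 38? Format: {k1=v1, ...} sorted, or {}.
Apply events with t <= 38 (4 events):
  after event 1 (t=8: DEL foo): {}
  after event 2 (t=17: DEC baz by 12): {baz=-12}
  after event 3 (t=25: INC bar by 5): {bar=5, baz=-12}
  after event 4 (t=31: SET bar = 6): {bar=6, baz=-12}

Answer: {bar=6, baz=-12}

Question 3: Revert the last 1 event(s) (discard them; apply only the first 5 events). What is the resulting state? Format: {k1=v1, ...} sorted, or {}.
Keep first 5 events (discard last 1):
  after event 1 (t=8: DEL foo): {}
  after event 2 (t=17: DEC baz by 12): {baz=-12}
  after event 3 (t=25: INC bar by 5): {bar=5, baz=-12}
  after event 4 (t=31: SET bar = 6): {bar=6, baz=-12}
  after event 5 (t=41: INC baz by 5): {bar=6, baz=-7}

Answer: {bar=6, baz=-7}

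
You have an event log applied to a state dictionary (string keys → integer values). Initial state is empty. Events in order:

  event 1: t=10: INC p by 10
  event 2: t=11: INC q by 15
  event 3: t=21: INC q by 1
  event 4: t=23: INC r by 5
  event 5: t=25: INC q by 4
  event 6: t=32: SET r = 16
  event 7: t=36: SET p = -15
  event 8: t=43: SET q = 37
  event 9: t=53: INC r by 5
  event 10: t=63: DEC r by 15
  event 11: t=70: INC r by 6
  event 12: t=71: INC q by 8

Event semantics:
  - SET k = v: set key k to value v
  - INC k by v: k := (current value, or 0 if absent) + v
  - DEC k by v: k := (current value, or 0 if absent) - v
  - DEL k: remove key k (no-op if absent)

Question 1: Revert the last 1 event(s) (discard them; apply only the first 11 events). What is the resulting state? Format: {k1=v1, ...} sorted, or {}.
Keep first 11 events (discard last 1):
  after event 1 (t=10: INC p by 10): {p=10}
  after event 2 (t=11: INC q by 15): {p=10, q=15}
  after event 3 (t=21: INC q by 1): {p=10, q=16}
  after event 4 (t=23: INC r by 5): {p=10, q=16, r=5}
  after event 5 (t=25: INC q by 4): {p=10, q=20, r=5}
  after event 6 (t=32: SET r = 16): {p=10, q=20, r=16}
  after event 7 (t=36: SET p = -15): {p=-15, q=20, r=16}
  after event 8 (t=43: SET q = 37): {p=-15, q=37, r=16}
  after event 9 (t=53: INC r by 5): {p=-15, q=37, r=21}
  after event 10 (t=63: DEC r by 15): {p=-15, q=37, r=6}
  after event 11 (t=70: INC r by 6): {p=-15, q=37, r=12}

Answer: {p=-15, q=37, r=12}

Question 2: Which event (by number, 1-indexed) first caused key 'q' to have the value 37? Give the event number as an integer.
Looking for first event where q becomes 37:
  event 2: q = 15
  event 3: q = 16
  event 4: q = 16
  event 5: q = 20
  event 6: q = 20
  event 7: q = 20
  event 8: q 20 -> 37  <-- first match

Answer: 8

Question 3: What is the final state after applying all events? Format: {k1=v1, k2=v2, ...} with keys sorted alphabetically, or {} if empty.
  after event 1 (t=10: INC p by 10): {p=10}
  after event 2 (t=11: INC q by 15): {p=10, q=15}
  after event 3 (t=21: INC q by 1): {p=10, q=16}
  after event 4 (t=23: INC r by 5): {p=10, q=16, r=5}
  after event 5 (t=25: INC q by 4): {p=10, q=20, r=5}
  after event 6 (t=32: SET r = 16): {p=10, q=20, r=16}
  after event 7 (t=36: SET p = -15): {p=-15, q=20, r=16}
  after event 8 (t=43: SET q = 37): {p=-15, q=37, r=16}
  after event 9 (t=53: INC r by 5): {p=-15, q=37, r=21}
  after event 10 (t=63: DEC r by 15): {p=-15, q=37, r=6}
  after event 11 (t=70: INC r by 6): {p=-15, q=37, r=12}
  after event 12 (t=71: INC q by 8): {p=-15, q=45, r=12}

Answer: {p=-15, q=45, r=12}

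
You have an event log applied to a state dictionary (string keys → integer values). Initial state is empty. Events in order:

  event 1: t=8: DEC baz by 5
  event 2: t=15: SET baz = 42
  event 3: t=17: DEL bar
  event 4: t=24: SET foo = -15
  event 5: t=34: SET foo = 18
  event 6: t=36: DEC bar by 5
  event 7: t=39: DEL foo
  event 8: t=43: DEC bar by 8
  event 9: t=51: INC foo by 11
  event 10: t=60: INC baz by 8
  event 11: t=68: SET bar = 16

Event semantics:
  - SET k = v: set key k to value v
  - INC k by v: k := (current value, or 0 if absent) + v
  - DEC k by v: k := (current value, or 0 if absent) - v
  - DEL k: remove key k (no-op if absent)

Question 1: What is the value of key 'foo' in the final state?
Answer: 11

Derivation:
Track key 'foo' through all 11 events:
  event 1 (t=8: DEC baz by 5): foo unchanged
  event 2 (t=15: SET baz = 42): foo unchanged
  event 3 (t=17: DEL bar): foo unchanged
  event 4 (t=24: SET foo = -15): foo (absent) -> -15
  event 5 (t=34: SET foo = 18): foo -15 -> 18
  event 6 (t=36: DEC bar by 5): foo unchanged
  event 7 (t=39: DEL foo): foo 18 -> (absent)
  event 8 (t=43: DEC bar by 8): foo unchanged
  event 9 (t=51: INC foo by 11): foo (absent) -> 11
  event 10 (t=60: INC baz by 8): foo unchanged
  event 11 (t=68: SET bar = 16): foo unchanged
Final: foo = 11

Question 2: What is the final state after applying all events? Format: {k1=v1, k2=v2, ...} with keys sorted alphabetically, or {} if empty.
  after event 1 (t=8: DEC baz by 5): {baz=-5}
  after event 2 (t=15: SET baz = 42): {baz=42}
  after event 3 (t=17: DEL bar): {baz=42}
  after event 4 (t=24: SET foo = -15): {baz=42, foo=-15}
  after event 5 (t=34: SET foo = 18): {baz=42, foo=18}
  after event 6 (t=36: DEC bar by 5): {bar=-5, baz=42, foo=18}
  after event 7 (t=39: DEL foo): {bar=-5, baz=42}
  after event 8 (t=43: DEC bar by 8): {bar=-13, baz=42}
  after event 9 (t=51: INC foo by 11): {bar=-13, baz=42, foo=11}
  after event 10 (t=60: INC baz by 8): {bar=-13, baz=50, foo=11}
  after event 11 (t=68: SET bar = 16): {bar=16, baz=50, foo=11}

Answer: {bar=16, baz=50, foo=11}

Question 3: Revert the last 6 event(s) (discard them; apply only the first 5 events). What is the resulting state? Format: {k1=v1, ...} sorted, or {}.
Keep first 5 events (discard last 6):
  after event 1 (t=8: DEC baz by 5): {baz=-5}
  after event 2 (t=15: SET baz = 42): {baz=42}
  after event 3 (t=17: DEL bar): {baz=42}
  after event 4 (t=24: SET foo = -15): {baz=42, foo=-15}
  after event 5 (t=34: SET foo = 18): {baz=42, foo=18}

Answer: {baz=42, foo=18}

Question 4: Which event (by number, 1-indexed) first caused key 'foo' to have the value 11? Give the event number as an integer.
Looking for first event where foo becomes 11:
  event 4: foo = -15
  event 5: foo = 18
  event 6: foo = 18
  event 7: foo = (absent)
  event 9: foo (absent) -> 11  <-- first match

Answer: 9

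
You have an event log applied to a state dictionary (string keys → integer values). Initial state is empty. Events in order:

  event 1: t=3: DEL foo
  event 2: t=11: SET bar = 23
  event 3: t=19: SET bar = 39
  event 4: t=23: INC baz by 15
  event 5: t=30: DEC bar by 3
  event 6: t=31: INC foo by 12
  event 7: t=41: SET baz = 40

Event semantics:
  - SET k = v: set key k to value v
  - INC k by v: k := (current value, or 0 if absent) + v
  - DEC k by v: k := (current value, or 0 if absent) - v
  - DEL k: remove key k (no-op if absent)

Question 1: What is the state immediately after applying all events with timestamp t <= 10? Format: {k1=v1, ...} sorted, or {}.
Answer: {}

Derivation:
Apply events with t <= 10 (1 events):
  after event 1 (t=3: DEL foo): {}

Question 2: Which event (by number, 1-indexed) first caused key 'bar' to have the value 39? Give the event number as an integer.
Answer: 3

Derivation:
Looking for first event where bar becomes 39:
  event 2: bar = 23
  event 3: bar 23 -> 39  <-- first match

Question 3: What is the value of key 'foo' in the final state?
Answer: 12

Derivation:
Track key 'foo' through all 7 events:
  event 1 (t=3: DEL foo): foo (absent) -> (absent)
  event 2 (t=11: SET bar = 23): foo unchanged
  event 3 (t=19: SET bar = 39): foo unchanged
  event 4 (t=23: INC baz by 15): foo unchanged
  event 5 (t=30: DEC bar by 3): foo unchanged
  event 6 (t=31: INC foo by 12): foo (absent) -> 12
  event 7 (t=41: SET baz = 40): foo unchanged
Final: foo = 12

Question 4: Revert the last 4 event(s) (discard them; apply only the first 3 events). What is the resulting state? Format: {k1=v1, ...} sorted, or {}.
Keep first 3 events (discard last 4):
  after event 1 (t=3: DEL foo): {}
  after event 2 (t=11: SET bar = 23): {bar=23}
  after event 3 (t=19: SET bar = 39): {bar=39}

Answer: {bar=39}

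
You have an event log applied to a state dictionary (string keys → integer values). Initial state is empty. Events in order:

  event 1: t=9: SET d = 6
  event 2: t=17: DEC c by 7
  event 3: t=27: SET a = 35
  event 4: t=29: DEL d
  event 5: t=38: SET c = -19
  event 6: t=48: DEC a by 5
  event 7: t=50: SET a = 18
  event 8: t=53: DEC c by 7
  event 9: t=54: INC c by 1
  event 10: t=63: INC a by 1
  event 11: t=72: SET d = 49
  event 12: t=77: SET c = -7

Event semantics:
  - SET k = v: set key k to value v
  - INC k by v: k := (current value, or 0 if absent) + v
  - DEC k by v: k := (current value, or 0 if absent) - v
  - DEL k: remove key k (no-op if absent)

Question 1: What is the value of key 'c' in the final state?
Answer: -7

Derivation:
Track key 'c' through all 12 events:
  event 1 (t=9: SET d = 6): c unchanged
  event 2 (t=17: DEC c by 7): c (absent) -> -7
  event 3 (t=27: SET a = 35): c unchanged
  event 4 (t=29: DEL d): c unchanged
  event 5 (t=38: SET c = -19): c -7 -> -19
  event 6 (t=48: DEC a by 5): c unchanged
  event 7 (t=50: SET a = 18): c unchanged
  event 8 (t=53: DEC c by 7): c -19 -> -26
  event 9 (t=54: INC c by 1): c -26 -> -25
  event 10 (t=63: INC a by 1): c unchanged
  event 11 (t=72: SET d = 49): c unchanged
  event 12 (t=77: SET c = -7): c -25 -> -7
Final: c = -7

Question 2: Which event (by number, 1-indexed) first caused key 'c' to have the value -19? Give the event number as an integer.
Answer: 5

Derivation:
Looking for first event where c becomes -19:
  event 2: c = -7
  event 3: c = -7
  event 4: c = -7
  event 5: c -7 -> -19  <-- first match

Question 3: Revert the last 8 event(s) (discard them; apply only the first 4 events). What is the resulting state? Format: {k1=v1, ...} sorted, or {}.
Answer: {a=35, c=-7}

Derivation:
Keep first 4 events (discard last 8):
  after event 1 (t=9: SET d = 6): {d=6}
  after event 2 (t=17: DEC c by 7): {c=-7, d=6}
  after event 3 (t=27: SET a = 35): {a=35, c=-7, d=6}
  after event 4 (t=29: DEL d): {a=35, c=-7}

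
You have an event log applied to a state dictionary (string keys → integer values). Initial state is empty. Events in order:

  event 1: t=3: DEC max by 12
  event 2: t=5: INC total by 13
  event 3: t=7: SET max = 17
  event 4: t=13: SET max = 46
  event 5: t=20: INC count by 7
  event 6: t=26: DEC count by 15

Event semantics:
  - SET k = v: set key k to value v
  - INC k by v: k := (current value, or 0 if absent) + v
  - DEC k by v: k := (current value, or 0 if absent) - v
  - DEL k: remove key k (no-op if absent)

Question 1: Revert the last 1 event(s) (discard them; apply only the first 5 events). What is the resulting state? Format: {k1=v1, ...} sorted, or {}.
Answer: {count=7, max=46, total=13}

Derivation:
Keep first 5 events (discard last 1):
  after event 1 (t=3: DEC max by 12): {max=-12}
  after event 2 (t=5: INC total by 13): {max=-12, total=13}
  after event 3 (t=7: SET max = 17): {max=17, total=13}
  after event 4 (t=13: SET max = 46): {max=46, total=13}
  after event 5 (t=20: INC count by 7): {count=7, max=46, total=13}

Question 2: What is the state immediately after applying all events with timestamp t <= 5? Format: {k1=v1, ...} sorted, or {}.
Apply events with t <= 5 (2 events):
  after event 1 (t=3: DEC max by 12): {max=-12}
  after event 2 (t=5: INC total by 13): {max=-12, total=13}

Answer: {max=-12, total=13}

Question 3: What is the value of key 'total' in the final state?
Answer: 13

Derivation:
Track key 'total' through all 6 events:
  event 1 (t=3: DEC max by 12): total unchanged
  event 2 (t=5: INC total by 13): total (absent) -> 13
  event 3 (t=7: SET max = 17): total unchanged
  event 4 (t=13: SET max = 46): total unchanged
  event 5 (t=20: INC count by 7): total unchanged
  event 6 (t=26: DEC count by 15): total unchanged
Final: total = 13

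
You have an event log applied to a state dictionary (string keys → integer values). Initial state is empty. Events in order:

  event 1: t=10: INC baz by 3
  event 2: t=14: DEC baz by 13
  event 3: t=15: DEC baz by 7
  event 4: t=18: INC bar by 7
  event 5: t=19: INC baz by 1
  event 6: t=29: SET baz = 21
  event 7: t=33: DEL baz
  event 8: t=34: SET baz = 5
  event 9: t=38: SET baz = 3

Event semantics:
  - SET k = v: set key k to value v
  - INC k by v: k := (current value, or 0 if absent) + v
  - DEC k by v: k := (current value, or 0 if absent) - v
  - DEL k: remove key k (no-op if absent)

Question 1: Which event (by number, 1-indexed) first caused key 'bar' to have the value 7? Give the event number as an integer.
Answer: 4

Derivation:
Looking for first event where bar becomes 7:
  event 4: bar (absent) -> 7  <-- first match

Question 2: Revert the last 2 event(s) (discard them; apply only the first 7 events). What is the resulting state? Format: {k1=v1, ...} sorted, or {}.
Answer: {bar=7}

Derivation:
Keep first 7 events (discard last 2):
  after event 1 (t=10: INC baz by 3): {baz=3}
  after event 2 (t=14: DEC baz by 13): {baz=-10}
  after event 3 (t=15: DEC baz by 7): {baz=-17}
  after event 4 (t=18: INC bar by 7): {bar=7, baz=-17}
  after event 5 (t=19: INC baz by 1): {bar=7, baz=-16}
  after event 6 (t=29: SET baz = 21): {bar=7, baz=21}
  after event 7 (t=33: DEL baz): {bar=7}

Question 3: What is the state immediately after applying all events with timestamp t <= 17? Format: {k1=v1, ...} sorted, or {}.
Answer: {baz=-17}

Derivation:
Apply events with t <= 17 (3 events):
  after event 1 (t=10: INC baz by 3): {baz=3}
  after event 2 (t=14: DEC baz by 13): {baz=-10}
  after event 3 (t=15: DEC baz by 7): {baz=-17}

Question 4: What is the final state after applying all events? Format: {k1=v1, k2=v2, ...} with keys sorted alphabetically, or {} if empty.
Answer: {bar=7, baz=3}

Derivation:
  after event 1 (t=10: INC baz by 3): {baz=3}
  after event 2 (t=14: DEC baz by 13): {baz=-10}
  after event 3 (t=15: DEC baz by 7): {baz=-17}
  after event 4 (t=18: INC bar by 7): {bar=7, baz=-17}
  after event 5 (t=19: INC baz by 1): {bar=7, baz=-16}
  after event 6 (t=29: SET baz = 21): {bar=7, baz=21}
  after event 7 (t=33: DEL baz): {bar=7}
  after event 8 (t=34: SET baz = 5): {bar=7, baz=5}
  after event 9 (t=38: SET baz = 3): {bar=7, baz=3}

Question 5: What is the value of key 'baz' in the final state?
Answer: 3

Derivation:
Track key 'baz' through all 9 events:
  event 1 (t=10: INC baz by 3): baz (absent) -> 3
  event 2 (t=14: DEC baz by 13): baz 3 -> -10
  event 3 (t=15: DEC baz by 7): baz -10 -> -17
  event 4 (t=18: INC bar by 7): baz unchanged
  event 5 (t=19: INC baz by 1): baz -17 -> -16
  event 6 (t=29: SET baz = 21): baz -16 -> 21
  event 7 (t=33: DEL baz): baz 21 -> (absent)
  event 8 (t=34: SET baz = 5): baz (absent) -> 5
  event 9 (t=38: SET baz = 3): baz 5 -> 3
Final: baz = 3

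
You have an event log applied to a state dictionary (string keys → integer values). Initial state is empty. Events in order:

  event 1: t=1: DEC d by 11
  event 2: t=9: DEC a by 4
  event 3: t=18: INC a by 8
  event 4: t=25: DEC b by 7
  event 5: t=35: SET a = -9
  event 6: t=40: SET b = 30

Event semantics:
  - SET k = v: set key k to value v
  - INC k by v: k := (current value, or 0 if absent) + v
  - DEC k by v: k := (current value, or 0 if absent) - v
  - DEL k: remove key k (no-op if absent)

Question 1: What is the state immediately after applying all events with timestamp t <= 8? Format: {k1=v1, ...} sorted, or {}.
Answer: {d=-11}

Derivation:
Apply events with t <= 8 (1 events):
  after event 1 (t=1: DEC d by 11): {d=-11}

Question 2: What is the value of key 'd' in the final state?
Answer: -11

Derivation:
Track key 'd' through all 6 events:
  event 1 (t=1: DEC d by 11): d (absent) -> -11
  event 2 (t=9: DEC a by 4): d unchanged
  event 3 (t=18: INC a by 8): d unchanged
  event 4 (t=25: DEC b by 7): d unchanged
  event 5 (t=35: SET a = -9): d unchanged
  event 6 (t=40: SET b = 30): d unchanged
Final: d = -11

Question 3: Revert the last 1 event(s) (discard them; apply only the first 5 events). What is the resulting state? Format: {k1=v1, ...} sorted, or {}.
Answer: {a=-9, b=-7, d=-11}

Derivation:
Keep first 5 events (discard last 1):
  after event 1 (t=1: DEC d by 11): {d=-11}
  after event 2 (t=9: DEC a by 4): {a=-4, d=-11}
  after event 3 (t=18: INC a by 8): {a=4, d=-11}
  after event 4 (t=25: DEC b by 7): {a=4, b=-7, d=-11}
  after event 5 (t=35: SET a = -9): {a=-9, b=-7, d=-11}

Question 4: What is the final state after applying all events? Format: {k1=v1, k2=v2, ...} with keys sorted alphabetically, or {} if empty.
  after event 1 (t=1: DEC d by 11): {d=-11}
  after event 2 (t=9: DEC a by 4): {a=-4, d=-11}
  after event 3 (t=18: INC a by 8): {a=4, d=-11}
  after event 4 (t=25: DEC b by 7): {a=4, b=-7, d=-11}
  after event 5 (t=35: SET a = -9): {a=-9, b=-7, d=-11}
  after event 6 (t=40: SET b = 30): {a=-9, b=30, d=-11}

Answer: {a=-9, b=30, d=-11}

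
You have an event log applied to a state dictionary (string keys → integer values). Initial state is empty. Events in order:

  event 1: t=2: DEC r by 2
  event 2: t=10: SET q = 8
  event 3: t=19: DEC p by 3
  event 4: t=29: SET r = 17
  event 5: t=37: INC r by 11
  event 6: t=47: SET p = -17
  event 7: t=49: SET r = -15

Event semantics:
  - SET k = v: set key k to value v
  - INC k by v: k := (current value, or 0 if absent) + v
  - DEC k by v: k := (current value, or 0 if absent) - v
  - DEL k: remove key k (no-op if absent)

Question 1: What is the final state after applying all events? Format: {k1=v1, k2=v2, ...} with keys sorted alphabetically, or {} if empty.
Answer: {p=-17, q=8, r=-15}

Derivation:
  after event 1 (t=2: DEC r by 2): {r=-2}
  after event 2 (t=10: SET q = 8): {q=8, r=-2}
  after event 3 (t=19: DEC p by 3): {p=-3, q=8, r=-2}
  after event 4 (t=29: SET r = 17): {p=-3, q=8, r=17}
  after event 5 (t=37: INC r by 11): {p=-3, q=8, r=28}
  after event 6 (t=47: SET p = -17): {p=-17, q=8, r=28}
  after event 7 (t=49: SET r = -15): {p=-17, q=8, r=-15}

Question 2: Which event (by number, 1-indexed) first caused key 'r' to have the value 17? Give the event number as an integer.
Looking for first event where r becomes 17:
  event 1: r = -2
  event 2: r = -2
  event 3: r = -2
  event 4: r -2 -> 17  <-- first match

Answer: 4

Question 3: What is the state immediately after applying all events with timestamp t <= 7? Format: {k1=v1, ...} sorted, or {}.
Apply events with t <= 7 (1 events):
  after event 1 (t=2: DEC r by 2): {r=-2}

Answer: {r=-2}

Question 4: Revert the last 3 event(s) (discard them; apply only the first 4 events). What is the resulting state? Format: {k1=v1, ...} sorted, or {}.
Answer: {p=-3, q=8, r=17}

Derivation:
Keep first 4 events (discard last 3):
  after event 1 (t=2: DEC r by 2): {r=-2}
  after event 2 (t=10: SET q = 8): {q=8, r=-2}
  after event 3 (t=19: DEC p by 3): {p=-3, q=8, r=-2}
  after event 4 (t=29: SET r = 17): {p=-3, q=8, r=17}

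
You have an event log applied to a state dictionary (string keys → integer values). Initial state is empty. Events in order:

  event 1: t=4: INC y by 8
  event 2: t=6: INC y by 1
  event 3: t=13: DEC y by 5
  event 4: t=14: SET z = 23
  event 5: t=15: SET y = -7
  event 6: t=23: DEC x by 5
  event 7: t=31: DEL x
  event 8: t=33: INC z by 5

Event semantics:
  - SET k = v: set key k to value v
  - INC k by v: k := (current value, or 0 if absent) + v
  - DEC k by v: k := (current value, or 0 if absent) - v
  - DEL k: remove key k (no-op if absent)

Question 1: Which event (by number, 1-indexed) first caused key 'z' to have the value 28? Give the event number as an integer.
Looking for first event where z becomes 28:
  event 4: z = 23
  event 5: z = 23
  event 6: z = 23
  event 7: z = 23
  event 8: z 23 -> 28  <-- first match

Answer: 8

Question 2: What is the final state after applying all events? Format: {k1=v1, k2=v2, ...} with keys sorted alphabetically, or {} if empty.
Answer: {y=-7, z=28}

Derivation:
  after event 1 (t=4: INC y by 8): {y=8}
  after event 2 (t=6: INC y by 1): {y=9}
  after event 3 (t=13: DEC y by 5): {y=4}
  after event 4 (t=14: SET z = 23): {y=4, z=23}
  after event 5 (t=15: SET y = -7): {y=-7, z=23}
  after event 6 (t=23: DEC x by 5): {x=-5, y=-7, z=23}
  after event 7 (t=31: DEL x): {y=-7, z=23}
  after event 8 (t=33: INC z by 5): {y=-7, z=28}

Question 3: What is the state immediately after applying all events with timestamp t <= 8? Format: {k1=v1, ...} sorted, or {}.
Apply events with t <= 8 (2 events):
  after event 1 (t=4: INC y by 8): {y=8}
  after event 2 (t=6: INC y by 1): {y=9}

Answer: {y=9}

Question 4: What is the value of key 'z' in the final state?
Answer: 28

Derivation:
Track key 'z' through all 8 events:
  event 1 (t=4: INC y by 8): z unchanged
  event 2 (t=6: INC y by 1): z unchanged
  event 3 (t=13: DEC y by 5): z unchanged
  event 4 (t=14: SET z = 23): z (absent) -> 23
  event 5 (t=15: SET y = -7): z unchanged
  event 6 (t=23: DEC x by 5): z unchanged
  event 7 (t=31: DEL x): z unchanged
  event 8 (t=33: INC z by 5): z 23 -> 28
Final: z = 28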